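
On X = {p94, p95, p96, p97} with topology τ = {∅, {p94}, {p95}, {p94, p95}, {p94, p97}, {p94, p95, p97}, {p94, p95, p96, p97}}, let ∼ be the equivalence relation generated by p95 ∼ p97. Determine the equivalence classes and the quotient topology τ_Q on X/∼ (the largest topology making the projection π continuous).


X/∼ = {[p94], [p95=p97], [p96]}; |τ_Q| = 4.

Equivalence classes: [p94], [p95=p97], [p96].
Quotient map π: X → X/∼ sends p94 ↦ [p94], p95 ↦ [p95=p97], p96 ↦ [p96], p97 ↦ [p95=p97].
For each subset V ⊆ X/∼, compute π^{-1}(V) ⊆ X and check whether π^{-1}(V) ∈ τ. V is open in τ_Q iff π^{-1}(V) ∈ τ.
  V = {}: π^{-1}(V) = ∅ ∈ τ ✓.
  V = {[p94]}: π^{-1}(V) = {p94} ∈ τ ✓.
  V = {[p95=p97]}: π^{-1}(V) = {p95, p97} ∉ τ ✗.
  V = {[p94], [p95=p97]}: π^{-1}(V) = {p94, p95, p97} ∈ τ ✓.
  V = {[p96]}: π^{-1}(V) = {p96} ∉ τ ✗.
  V = {[p94], [p96]}: π^{-1}(V) = {p94, p96} ∉ τ ✗.
  V = {[p95=p97], [p96]}: π^{-1}(V) = {p95, p96, p97} ∉ τ ✗.
  V = {[p94], [p95=p97], [p96]}: π^{-1}(V) = {p94, p95, p96, p97} ∈ τ ✓.
Open sets in the quotient: τ_Q = {{}, {[p94]}, {[p94], [p95=p97]}, {[p94], [p95=p97], [p96]}} (4 elements).


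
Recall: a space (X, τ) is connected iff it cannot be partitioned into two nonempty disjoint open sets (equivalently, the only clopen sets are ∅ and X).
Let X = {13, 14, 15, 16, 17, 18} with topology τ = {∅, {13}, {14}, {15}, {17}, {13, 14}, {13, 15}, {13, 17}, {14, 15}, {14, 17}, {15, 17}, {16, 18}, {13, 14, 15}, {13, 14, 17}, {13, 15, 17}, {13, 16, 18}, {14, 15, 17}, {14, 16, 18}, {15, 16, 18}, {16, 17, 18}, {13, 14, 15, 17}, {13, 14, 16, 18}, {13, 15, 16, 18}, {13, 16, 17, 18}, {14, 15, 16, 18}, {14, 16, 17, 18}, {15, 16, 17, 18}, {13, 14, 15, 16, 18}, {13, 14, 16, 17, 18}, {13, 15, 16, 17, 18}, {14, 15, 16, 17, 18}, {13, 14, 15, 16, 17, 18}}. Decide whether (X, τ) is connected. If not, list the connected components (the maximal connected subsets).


(X, τ) is disconnected; components = [{13}, {14}, {15}, {17}, {16, 18}].

Find clopen sets (U ∈ τ with X ∖ U ∈ τ):
  U = ∅, X ∖ U = {13, 14, 15, 16, 17, 18} — both open, so U is clopen.
  U = {13}, X ∖ U = {14, 15, 16, 17, 18} — both open, so U is clopen.
  U = {14}, X ∖ U = {13, 15, 16, 17, 18} — both open, so U is clopen.
  U = {15}, X ∖ U = {13, 14, 16, 17, 18} — both open, so U is clopen.
  U = {17}, X ∖ U = {13, 14, 15, 16, 18} — both open, so U is clopen.
  U = {13, 14}, X ∖ U = {15, 16, 17, 18} — both open, so U is clopen.
  U = {13, 15}, X ∖ U = {14, 16, 17, 18} — both open, so U is clopen.
  U = {13, 17}, X ∖ U = {14, 15, 16, 18} — both open, so U is clopen.
  U = {14, 15}, X ∖ U = {13, 16, 17, 18} — both open, so U is clopen.
  U = {14, 17}, X ∖ U = {13, 15, 16, 18} — both open, so U is clopen.
  U = {15, 17}, X ∖ U = {13, 14, 16, 18} — both open, so U is clopen.
  U = {16, 18}, X ∖ U = {13, 14, 15, 17} — both open, so U is clopen.
  U = {13, 14, 15}, X ∖ U = {16, 17, 18} — both open, so U is clopen.
  U = {13, 14, 17}, X ∖ U = {15, 16, 18} — both open, so U is clopen.
  U = {13, 15, 17}, X ∖ U = {14, 16, 18} — both open, so U is clopen.
  U = {13, 16, 18}, X ∖ U = {14, 15, 17} — both open, so U is clopen.
  U = {14, 15, 17}, X ∖ U = {13, 16, 18} — both open, so U is clopen.
  U = {14, 16, 18}, X ∖ U = {13, 15, 17} — both open, so U is clopen.
  U = {15, 16, 18}, X ∖ U = {13, 14, 17} — both open, so U is clopen.
  U = {16, 17, 18}, X ∖ U = {13, 14, 15} — both open, so U is clopen.
  U = {13, 14, 15, 17}, X ∖ U = {16, 18} — both open, so U is clopen.
  U = {13, 14, 16, 18}, X ∖ U = {15, 17} — both open, so U is clopen.
  U = {13, 15, 16, 18}, X ∖ U = {14, 17} — both open, so U is clopen.
  U = {13, 16, 17, 18}, X ∖ U = {14, 15} — both open, so U is clopen.
  U = {14, 15, 16, 18}, X ∖ U = {13, 17} — both open, so U is clopen.
  U = {14, 16, 17, 18}, X ∖ U = {13, 15} — both open, so U is clopen.
  U = {15, 16, 17, 18}, X ∖ U = {13, 14} — both open, so U is clopen.
  U = {13, 14, 15, 16, 18}, X ∖ U = {17} — both open, so U is clopen.
  U = {13, 14, 16, 17, 18}, X ∖ U = {15} — both open, so U is clopen.
  U = {13, 15, 16, 17, 18}, X ∖ U = {14} — both open, so U is clopen.
  U = {14, 15, 16, 17, 18}, X ∖ U = {13} — both open, so U is clopen.
  U = {13, 14, 15, 16, 17, 18}, X ∖ U = ∅ — both open, so U is clopen.
Nontrivial clopen(s) exist: e.g. {13, 15, 16, 18}. So (X, τ) is disconnected.
Compute connected components by grouping points that agree on all clopens:
  component: {13}
  component: {14}
  component: {15}
  component: {17}
  component: {16, 18}


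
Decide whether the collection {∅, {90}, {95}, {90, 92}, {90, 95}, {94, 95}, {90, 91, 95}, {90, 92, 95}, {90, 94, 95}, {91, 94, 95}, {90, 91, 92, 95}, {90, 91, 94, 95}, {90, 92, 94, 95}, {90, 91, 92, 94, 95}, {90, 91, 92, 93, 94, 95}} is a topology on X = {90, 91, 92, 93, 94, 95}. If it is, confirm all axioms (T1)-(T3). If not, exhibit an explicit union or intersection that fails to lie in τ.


τ is NOT a topology on X.

Axiom (T1): ∅ ∈ τ? Yes; X ∈ τ? Yes.
Axiom (T2/T3): check pairwise unions and intersections of members of τ.
Counterexample for (T3): {90, 91, 95} ∩ {91, 94, 95} = {91, 95} ∉ τ. Therefore τ is NOT a topology.


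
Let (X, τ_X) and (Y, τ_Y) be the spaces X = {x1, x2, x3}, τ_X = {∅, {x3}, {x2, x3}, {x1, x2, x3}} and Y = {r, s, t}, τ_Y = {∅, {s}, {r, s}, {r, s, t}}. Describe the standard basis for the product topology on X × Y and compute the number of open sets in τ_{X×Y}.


Basis B = {∅ × ∅, {x3} × {s}, {x2, x3} × {s}, {x3} × {r, s}, {x1, x2, x3} × {s}, {x3} × {r, s, t}, {x2, x3} × {r, s}, {x1, x2, x3} × {r, s}, {x2, x3} × {r, s, t}, {x1, x2, x3} × {r, s, t}}; |τ_{X×Y}| = 20.

Enumerate products U × V with U ∈ τ_X, V ∈ τ_Y (deduplicated):
  ∅ × ∅ = {} (∅)
  {x3} × {s} = {(x3,s)}
  {x2, x3} × {s} = {(x2,s), (x3,s)}
  {x3} × {r, s} = {(x3,r), (x3,s)}
  {x1, x2, x3} × {s} = {(x1,s), (x2,s), (x3,s)}
  {x3} × {r, s, t} = {(x3,r), (x3,s), (x3,t)}
  {x2, x3} × {r, s} = {(x2,r), (x2,s), (x3,r), (x3,s)}
  {x1, x2, x3} × {r, s} = {(x1,r), (x1,s), (x2,r), (x2,s), (x3,r), (x3,s)}
  {x2, x3} × {r, s, t} = {(x2,r), (x2,s), (x2,t), (x3,r), (x3,s), (x3,t)}
  {x1, x2, x3} × {r, s, t} = {(x1,r), (x1,s), (x1,t), (x2,r), (x2,s), (x2,t), (x3,r), (x3,s), (x3,t)}
These 10 distinct sets form the basis B.
Close under arbitrary unions to get τ_{X×Y}; counting gives |τ_{X×Y}| = 20.


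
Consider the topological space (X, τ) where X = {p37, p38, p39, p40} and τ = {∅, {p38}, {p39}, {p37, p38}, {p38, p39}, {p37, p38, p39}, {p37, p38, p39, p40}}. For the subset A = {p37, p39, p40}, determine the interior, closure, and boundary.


int(A) = {p39}, cl(A) = {p37, p39, p40}, ∂A = {p37, p40}.

Closed sets in (X, τ) are complements of opens:
  closed(X, τ) = {∅, {p40}, {p37, p40}, {p39, p40}, {p37, p38, p40}, {p37, p39, p40}, {p37, p38, p39, p40}}.
int(A) = ⋃ {U ∈ τ : U ⊆ A}. Opens contained in A: ∅, {p39}.
Taking the union of these: int(A) = {p39}.
cl(A) = ⋂ {C closed : A ⊆ C}. Closed sets containing A: {p37, p39, p40}, {p37, p38, p39, p40}.
Intersecting these: cl(A) = {p37, p39, p40}.
∂A = cl(A) ∖ int(A) = {p37, p39, p40} ∖ {p39} = {p37, p40}.


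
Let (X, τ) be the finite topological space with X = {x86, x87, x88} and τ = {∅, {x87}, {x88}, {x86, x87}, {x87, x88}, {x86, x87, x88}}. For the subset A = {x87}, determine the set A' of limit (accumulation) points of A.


A' = {x86}

For each x ∈ X, list the open sets U ∈ τ with x ∈ U, then check whether U ∩ (A ∖ {x}) ≠ ∅ for every such U.
  x = x86: opens ∋ x are {x86, x87}, {x86, x87, x88}; each meets A ∖ {x86}, so x IS a limit point.
  x = x87: open {x87} ∋ x has {x87} ∩ (A ∖ {x87}) = ∅, so x is NOT a limit point.
  x = x88: open {x88} ∋ x has {x88} ∩ (A ∖ {x88}) = ∅, so x is NOT a limit point.
Collecting: A' = {x86}.


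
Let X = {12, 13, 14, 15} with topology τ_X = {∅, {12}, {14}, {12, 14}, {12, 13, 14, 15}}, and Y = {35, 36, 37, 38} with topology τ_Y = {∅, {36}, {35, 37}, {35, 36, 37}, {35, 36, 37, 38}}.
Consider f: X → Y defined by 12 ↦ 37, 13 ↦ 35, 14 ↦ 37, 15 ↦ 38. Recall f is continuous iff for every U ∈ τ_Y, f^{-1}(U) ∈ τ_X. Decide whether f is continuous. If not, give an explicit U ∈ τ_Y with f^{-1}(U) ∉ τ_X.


f is NOT continuous.

Compute f^{-1}(U) for each U ∈ τ_Y:
  U = ∅: f^{-1}(U) = ∅ ∈ τ_X ✓.
  U = {36}: f^{-1}(U) = ∅ ∈ τ_X ✓.
  U = {35, 37}: f^{-1}(U) = {12, 13, 14} ∉ τ_X ✗.
  U = {35, 36, 37}: f^{-1}(U) = {12, 13, 14} ∉ τ_X ✗.
  U = {35, 36, 37, 38}: f^{-1}(U) = {12, 13, 14, 15} ∈ τ_X ✓.
Found U = {35, 37} with f^{-1}(U) = {12, 13, 14} not in τ_X. Therefore f is NOT continuous.


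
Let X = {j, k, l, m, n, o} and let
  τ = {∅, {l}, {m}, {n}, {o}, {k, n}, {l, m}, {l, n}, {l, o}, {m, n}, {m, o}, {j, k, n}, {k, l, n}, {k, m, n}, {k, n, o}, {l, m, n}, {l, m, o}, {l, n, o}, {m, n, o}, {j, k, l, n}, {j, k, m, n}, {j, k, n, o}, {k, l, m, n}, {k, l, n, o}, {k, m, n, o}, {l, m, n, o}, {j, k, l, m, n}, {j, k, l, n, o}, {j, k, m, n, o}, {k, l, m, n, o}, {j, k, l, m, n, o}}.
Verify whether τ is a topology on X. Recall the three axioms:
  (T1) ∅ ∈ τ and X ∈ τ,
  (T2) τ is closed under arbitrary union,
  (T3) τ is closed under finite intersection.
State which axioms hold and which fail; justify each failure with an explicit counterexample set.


τ is NOT a topology on X.

Axiom (T1): ∅ ∈ τ? Yes; X ∈ τ? Yes.
Axiom (T2/T3): check pairwise unions and intersections of members of τ.
Counterexample for (T2): {n} ∪ {o} = {n, o} ∉ τ. Therefore τ is NOT a topology.


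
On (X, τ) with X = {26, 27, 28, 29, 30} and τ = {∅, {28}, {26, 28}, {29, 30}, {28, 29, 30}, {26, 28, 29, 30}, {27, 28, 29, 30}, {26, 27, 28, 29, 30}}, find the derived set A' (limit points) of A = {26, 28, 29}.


A' = {26, 27, 30}

For each x ∈ X, list the open sets U ∈ τ with x ∈ U, then check whether U ∩ (A ∖ {x}) ≠ ∅ for every such U.
  x = 26: opens ∋ x are {26, 28}, {26, 28, 29, 30}, {26, 27, 28, 29, 30}; each meets A ∖ {26}, so x IS a limit point.
  x = 27: opens ∋ x are {27, 28, 29, 30}, {26, 27, 28, 29, 30}; each meets A ∖ {27}, so x IS a limit point.
  x = 28: open {28} ∋ x has {28} ∩ (A ∖ {28}) = ∅, so x is NOT a limit point.
  x = 29: open {29, 30} ∋ x has {29, 30} ∩ (A ∖ {29}) = ∅, so x is NOT a limit point.
  x = 30: opens ∋ x are {29, 30}, {28, 29, 30}, {26, 28, 29, 30}, {27, 28, 29, 30}, {26, 27, 28, 29, 30}; each meets A ∖ {30}, so x IS a limit point.
Collecting: A' = {26, 27, 30}.


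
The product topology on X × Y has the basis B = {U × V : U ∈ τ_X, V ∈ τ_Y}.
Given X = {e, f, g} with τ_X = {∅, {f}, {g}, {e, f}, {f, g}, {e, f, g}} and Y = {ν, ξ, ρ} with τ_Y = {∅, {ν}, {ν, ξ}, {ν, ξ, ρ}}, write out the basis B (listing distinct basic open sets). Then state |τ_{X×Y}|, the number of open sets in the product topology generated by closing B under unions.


Basis B = {∅ × ∅, {f} × {ν}, {g} × {ν}, {e, f} × {ν}, {f} × {ν, ξ}, {f, g} × {ν}, {g} × {ν, ξ}, {e, f, g} × {ν}, {f} × {ν, ξ, ρ}, {g} × {ν, ξ, ρ}, {e, f} × {ν, ξ}, {f, g} × {ν, ξ}, {e, f} × {ν, ξ, ρ}, {e, f, g} × {ν, ξ}, {f, g} × {ν, ξ, ρ}, {e, f, g} × {ν, ξ, ρ}}; |τ_{X×Y}| = 40.

Enumerate products U × V with U ∈ τ_X, V ∈ τ_Y (deduplicated):
  ∅ × ∅ = {} (∅)
  {f} × {ν} = {(f,ν)}
  {g} × {ν} = {(g,ν)}
  {e, f} × {ν} = {(e,ν), (f,ν)}
  {f} × {ν, ξ} = {(f,ν), (f,ξ)}
  {f, g} × {ν} = {(f,ν), (g,ν)}
  {g} × {ν, ξ} = {(g,ν), (g,ξ)}
  {e, f, g} × {ν} = {(e,ν), (f,ν), (g,ν)}
  {f} × {ν, ξ, ρ} = {(f,ν), (f,ξ), (f,ρ)}
  {g} × {ν, ξ, ρ} = {(g,ν), (g,ξ), (g,ρ)}
  {e, f} × {ν, ξ} = {(e,ν), (e,ξ), (f,ν), (f,ξ)}
  {f, g} × {ν, ξ} = {(f,ν), (f,ξ), (g,ν), (g,ξ)}
  {e, f} × {ν, ξ, ρ} = {(e,ν), (e,ξ), (e,ρ), (f,ν), (f,ξ), (f,ρ)}
  {e, f, g} × {ν, ξ} = {(e,ν), (e,ξ), (f,ν), (f,ξ), (g,ν), (g,ξ)}
  {f, g} × {ν, ξ, ρ} = {(f,ν), (f,ξ), (f,ρ), (g,ν), (g,ξ), (g,ρ)}
  {e, f, g} × {ν, ξ, ρ} = {(e,ν), (e,ξ), (e,ρ), (f,ν), (f,ξ), (f,ρ), (g,ν), (g,ξ), (g,ρ)}
These 16 distinct sets form the basis B.
Close under arbitrary unions to get τ_{X×Y}; counting gives |τ_{X×Y}| = 40.


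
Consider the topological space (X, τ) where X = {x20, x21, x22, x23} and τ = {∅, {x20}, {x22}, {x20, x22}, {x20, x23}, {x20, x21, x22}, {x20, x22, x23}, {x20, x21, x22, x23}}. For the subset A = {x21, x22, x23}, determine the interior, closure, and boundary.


int(A) = {x22}, cl(A) = {x21, x22, x23}, ∂A = {x21, x23}.

Closed sets in (X, τ) are complements of opens:
  closed(X, τ) = {∅, {x21}, {x23}, {x21, x22}, {x21, x23}, {x20, x21, x23}, {x21, x22, x23}, {x20, x21, x22, x23}}.
int(A) = ⋃ {U ∈ τ : U ⊆ A}. Opens contained in A: ∅, {x22}.
Taking the union of these: int(A) = {x22}.
cl(A) = ⋂ {C closed : A ⊆ C}. Closed sets containing A: {x21, x22, x23}, {x20, x21, x22, x23}.
Intersecting these: cl(A) = {x21, x22, x23}.
∂A = cl(A) ∖ int(A) = {x21, x22, x23} ∖ {x22} = {x21, x23}.


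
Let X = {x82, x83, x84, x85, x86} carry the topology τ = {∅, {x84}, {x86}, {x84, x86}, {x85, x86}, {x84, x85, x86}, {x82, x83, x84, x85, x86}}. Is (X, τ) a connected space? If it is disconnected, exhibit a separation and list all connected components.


(X, τ) is connected.

Find clopen sets (U ∈ τ with X ∖ U ∈ τ):
  U = ∅, X ∖ U = {x82, x83, x84, x85, x86} — both open, so U is clopen.
  U = {x82, x83, x84, x85, x86}, X ∖ U = ∅ — both open, so U is clopen.
Only trivial clopens (∅ and X) exist, so (X, τ) is connected.
Compute connected components by grouping points that agree on all clopens:
  component: {x82, x83, x84, x85, x86}


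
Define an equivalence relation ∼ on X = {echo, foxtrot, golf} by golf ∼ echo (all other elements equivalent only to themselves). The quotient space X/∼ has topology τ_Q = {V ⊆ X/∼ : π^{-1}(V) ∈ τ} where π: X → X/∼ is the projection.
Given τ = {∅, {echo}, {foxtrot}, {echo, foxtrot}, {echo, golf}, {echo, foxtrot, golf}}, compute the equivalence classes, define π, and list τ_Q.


X/∼ = {[echo=golf], [foxtrot]}; |τ_Q| = 4.

Equivalence classes: [echo=golf], [foxtrot].
Quotient map π: X → X/∼ sends echo ↦ [echo=golf], foxtrot ↦ [foxtrot], golf ↦ [echo=golf].
For each subset V ⊆ X/∼, compute π^{-1}(V) ⊆ X and check whether π^{-1}(V) ∈ τ. V is open in τ_Q iff π^{-1}(V) ∈ τ.
  V = {}: π^{-1}(V) = ∅ ∈ τ ✓.
  V = {[echo=golf]}: π^{-1}(V) = {echo, golf} ∈ τ ✓.
  V = {[foxtrot]}: π^{-1}(V) = {foxtrot} ∈ τ ✓.
  V = {[echo=golf], [foxtrot]}: π^{-1}(V) = {echo, foxtrot, golf} ∈ τ ✓.
Open sets in the quotient: τ_Q = {{}, {[echo=golf]}, {[foxtrot]}, {[echo=golf], [foxtrot]}} (4 elements).


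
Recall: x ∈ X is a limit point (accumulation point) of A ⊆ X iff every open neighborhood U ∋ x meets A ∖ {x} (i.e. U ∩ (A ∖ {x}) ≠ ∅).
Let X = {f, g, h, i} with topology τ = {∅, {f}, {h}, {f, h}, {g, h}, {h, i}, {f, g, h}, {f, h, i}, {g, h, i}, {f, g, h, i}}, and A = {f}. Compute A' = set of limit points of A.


A' = ∅

For each x ∈ X, list the open sets U ∈ τ with x ∈ U, then check whether U ∩ (A ∖ {x}) ≠ ∅ for every such U.
  x = f: open {f} ∋ x has {f} ∩ (A ∖ {f}) = ∅, so x is NOT a limit point.
  x = g: open {g, h} ∋ x has {g, h} ∩ (A ∖ {g}) = ∅, so x is NOT a limit point.
  x = h: open {h} ∋ x has {h} ∩ (A ∖ {h}) = ∅, so x is NOT a limit point.
  x = i: open {h, i} ∋ x has {h, i} ∩ (A ∖ {i}) = ∅, so x is NOT a limit point.
Collecting: A' = ∅.


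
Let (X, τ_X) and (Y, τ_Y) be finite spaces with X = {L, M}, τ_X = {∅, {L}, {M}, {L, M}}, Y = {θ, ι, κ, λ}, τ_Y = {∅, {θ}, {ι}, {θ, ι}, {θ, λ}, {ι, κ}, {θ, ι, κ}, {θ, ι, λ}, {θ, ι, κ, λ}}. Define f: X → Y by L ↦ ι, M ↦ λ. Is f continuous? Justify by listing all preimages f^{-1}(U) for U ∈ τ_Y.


f IS continuous.

Compute f^{-1}(U) for each U ∈ τ_Y:
  U = ∅: f^{-1}(U) = ∅ ∈ τ_X ✓.
  U = {θ}: f^{-1}(U) = ∅ ∈ τ_X ✓.
  U = {ι}: f^{-1}(U) = {L} ∈ τ_X ✓.
  U = {θ, ι}: f^{-1}(U) = {L} ∈ τ_X ✓.
  U = {θ, λ}: f^{-1}(U) = {M} ∈ τ_X ✓.
  U = {ι, κ}: f^{-1}(U) = {L} ∈ τ_X ✓.
  U = {θ, ι, κ}: f^{-1}(U) = {L} ∈ τ_X ✓.
  U = {θ, ι, λ}: f^{-1}(U) = {L, M} ∈ τ_X ✓.
  U = {θ, ι, κ, λ}: f^{-1}(U) = {L, M} ∈ τ_X ✓.
Every preimage lies in τ_X, so f IS continuous.


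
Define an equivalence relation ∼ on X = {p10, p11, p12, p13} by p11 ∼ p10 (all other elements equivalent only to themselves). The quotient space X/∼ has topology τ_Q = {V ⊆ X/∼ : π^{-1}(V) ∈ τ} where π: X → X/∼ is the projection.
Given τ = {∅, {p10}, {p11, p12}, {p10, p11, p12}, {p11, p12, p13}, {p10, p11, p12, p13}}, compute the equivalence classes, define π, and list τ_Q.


X/∼ = {[p10=p11], [p12], [p13]}; |τ_Q| = 3.

Equivalence classes: [p10=p11], [p12], [p13].
Quotient map π: X → X/∼ sends p10 ↦ [p10=p11], p11 ↦ [p10=p11], p12 ↦ [p12], p13 ↦ [p13].
For each subset V ⊆ X/∼, compute π^{-1}(V) ⊆ X and check whether π^{-1}(V) ∈ τ. V is open in τ_Q iff π^{-1}(V) ∈ τ.
  V = {}: π^{-1}(V) = ∅ ∈ τ ✓.
  V = {[p10=p11]}: π^{-1}(V) = {p10, p11} ∉ τ ✗.
  V = {[p12]}: π^{-1}(V) = {p12} ∉ τ ✗.
  V = {[p10=p11], [p12]}: π^{-1}(V) = {p10, p11, p12} ∈ τ ✓.
  V = {[p13]}: π^{-1}(V) = {p13} ∉ τ ✗.
  V = {[p10=p11], [p13]}: π^{-1}(V) = {p10, p11, p13} ∉ τ ✗.
  V = {[p12], [p13]}: π^{-1}(V) = {p12, p13} ∉ τ ✗.
  V = {[p10=p11], [p12], [p13]}: π^{-1}(V) = {p10, p11, p12, p13} ∈ τ ✓.
Open sets in the quotient: τ_Q = {{}, {[p10=p11], [p12]}, {[p10=p11], [p12], [p13]}} (3 elements).


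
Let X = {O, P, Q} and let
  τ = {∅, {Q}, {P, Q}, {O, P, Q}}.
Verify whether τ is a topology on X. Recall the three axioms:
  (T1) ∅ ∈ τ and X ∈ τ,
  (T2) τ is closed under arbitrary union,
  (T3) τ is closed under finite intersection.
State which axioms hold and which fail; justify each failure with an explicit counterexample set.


τ IS a topology on X.

Axiom (T1): ∅ ∈ τ? Yes; X ∈ τ? Yes.
Axiom (T2/T3): check pairwise unions and intersections of members of τ.
All pairwise intersections and unions checked — each lies in τ. Therefore τ satisfies (T1), (T2), (T3): it IS a topology on X.


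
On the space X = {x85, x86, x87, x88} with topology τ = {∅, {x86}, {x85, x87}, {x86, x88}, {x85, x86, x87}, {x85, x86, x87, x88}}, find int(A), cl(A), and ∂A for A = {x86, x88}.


int(A) = {x86, x88}, cl(A) = {x86, x88}, ∂A = ∅.

Closed sets in (X, τ) are complements of opens:
  closed(X, τ) = {∅, {x88}, {x85, x87}, {x86, x88}, {x85, x87, x88}, {x85, x86, x87, x88}}.
int(A) = ⋃ {U ∈ τ : U ⊆ A}. Opens contained in A: ∅, {x86}, {x86, x88}.
Taking the union of these: int(A) = {x86, x88}.
cl(A) = ⋂ {C closed : A ⊆ C}. Closed sets containing A: {x86, x88}, {x85, x86, x87, x88}.
Intersecting these: cl(A) = {x86, x88}.
∂A = cl(A) ∖ int(A) = {x86, x88} ∖ {x86, x88} = ∅.


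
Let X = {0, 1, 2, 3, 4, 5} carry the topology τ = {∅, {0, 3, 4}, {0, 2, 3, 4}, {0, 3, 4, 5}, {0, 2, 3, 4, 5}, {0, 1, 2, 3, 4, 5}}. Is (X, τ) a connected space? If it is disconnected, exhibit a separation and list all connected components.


(X, τ) is connected.

Find clopen sets (U ∈ τ with X ∖ U ∈ τ):
  U = ∅, X ∖ U = {0, 1, 2, 3, 4, 5} — both open, so U is clopen.
  U = {0, 1, 2, 3, 4, 5}, X ∖ U = ∅ — both open, so U is clopen.
Only trivial clopens (∅ and X) exist, so (X, τ) is connected.
Compute connected components by grouping points that agree on all clopens:
  component: {0, 1, 2, 3, 4, 5}


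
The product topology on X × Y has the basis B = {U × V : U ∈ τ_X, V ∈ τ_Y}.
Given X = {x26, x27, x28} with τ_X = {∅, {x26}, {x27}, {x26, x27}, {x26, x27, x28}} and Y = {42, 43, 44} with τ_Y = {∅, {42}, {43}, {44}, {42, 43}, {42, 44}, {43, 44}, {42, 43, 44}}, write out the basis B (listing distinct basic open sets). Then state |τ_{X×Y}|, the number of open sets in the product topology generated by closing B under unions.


Basis B = {∅ × ∅, {x26} × {42}, {x26} × {43}, {x26} × {44}, {x27} × {42}, {x27} × {43}, {x27} × {44}, {x26} × {42, 43}, {x26} × {42, 44}, {x26, x27} × {42}, {x26} × {43, 44}, {x26, x27} × {43}, {x26, x27} × {44}, {x27} × {42, 43}, {x27} × {42, 44}, {x27} × {43, 44}, {x26} × {42, 43, 44}, {x26, x27, x28} × {42}, {x26, x27, x28} × {43}, {x26, x27, x28} × {44}, {x27} × {42, 43, 44}, {x26, x27} × {42, 43}, {x26, x27} × {42, 44}, {x26, x27} × {43, 44}, {x26, x27} × {42, 43, 44}, {x26, x27, x28} × {42, 43}, {x26, x27, x28} × {42, 44}, {x26, x27, x28} × {43, 44}, {x26, x27, x28} × {42, 43, 44}}; |τ_{X×Y}| = 125.

Enumerate products U × V with U ∈ τ_X, V ∈ τ_Y (deduplicated):
  ∅ × ∅ = {} (∅)
  {x26} × {42} = {(x26,42)}
  {x26} × {43} = {(x26,43)}
  {x26} × {44} = {(x26,44)}
  {x27} × {42} = {(x27,42)}
  {x27} × {43} = {(x27,43)}
  {x27} × {44} = {(x27,44)}
  {x26} × {42, 43} = {(x26,42), (x26,43)}
  {x26} × {42, 44} = {(x26,42), (x26,44)}
  {x26, x27} × {42} = {(x26,42), (x27,42)}
  {x26} × {43, 44} = {(x26,43), (x26,44)}
  {x26, x27} × {43} = {(x26,43), (x27,43)}
  {x26, x27} × {44} = {(x26,44), (x27,44)}
  {x27} × {42, 43} = {(x27,42), (x27,43)}
  {x27} × {42, 44} = {(x27,42), (x27,44)}
  {x27} × {43, 44} = {(x27,43), (x27,44)}
  {x26} × {42, 43, 44} = {(x26,42), (x26,43), (x26,44)}
  {x26, x27, x28} × {42} = {(x26,42), (x27,42), (x28,42)}
  {x26, x27, x28} × {43} = {(x26,43), (x27,43), (x28,43)}
  {x26, x27, x28} × {44} = {(x26,44), (x27,44), (x28,44)}
  {x27} × {42, 43, 44} = {(x27,42), (x27,43), (x27,44)}
  {x26, x27} × {42, 43} = {(x26,42), (x26,43), (x27,42), (x27,43)}
  {x26, x27} × {42, 44} = {(x26,42), (x26,44), (x27,42), (x27,44)}
  {x26, x27} × {43, 44} = {(x26,43), (x26,44), (x27,43), (x27,44)}
  {x26, x27} × {42, 43, 44} = {(x26,42), (x26,43), (x26,44), (x27,42), (x27,43), (x27,44)}
  {x26, x27, x28} × {42, 43} = {(x26,42), (x26,43), (x27,42), (x27,43), (x28,42), (x28,43)}
  {x26, x27, x28} × {42, 44} = {(x26,42), (x26,44), (x27,42), (x27,44), (x28,42), (x28,44)}
  {x26, x27, x28} × {43, 44} = {(x26,43), (x26,44), (x27,43), (x27,44), (x28,43), (x28,44)}
  {x26, x27, x28} × {42, 43, 44} = {(x26,42), (x26,43), (x26,44), (x27,42), (x27,43), (x27,44), (x28,42), (x28,43), (x28,44)}
These 29 distinct sets form the basis B.
Close under arbitrary unions to get τ_{X×Y}; counting gives |τ_{X×Y}| = 125.


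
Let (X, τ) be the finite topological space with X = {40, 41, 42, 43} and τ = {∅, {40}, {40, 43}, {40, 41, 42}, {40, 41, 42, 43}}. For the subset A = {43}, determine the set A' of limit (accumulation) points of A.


A' = ∅

For each x ∈ X, list the open sets U ∈ τ with x ∈ U, then check whether U ∩ (A ∖ {x}) ≠ ∅ for every such U.
  x = 40: open {40} ∋ x has {40} ∩ (A ∖ {40}) = ∅, so x is NOT a limit point.
  x = 41: open {40, 41, 42} ∋ x has {40, 41, 42} ∩ (A ∖ {41}) = ∅, so x is NOT a limit point.
  x = 42: open {40, 41, 42} ∋ x has {40, 41, 42} ∩ (A ∖ {42}) = ∅, so x is NOT a limit point.
  x = 43: open {40, 43} ∋ x has {40, 43} ∩ (A ∖ {43}) = ∅, so x is NOT a limit point.
Collecting: A' = ∅.


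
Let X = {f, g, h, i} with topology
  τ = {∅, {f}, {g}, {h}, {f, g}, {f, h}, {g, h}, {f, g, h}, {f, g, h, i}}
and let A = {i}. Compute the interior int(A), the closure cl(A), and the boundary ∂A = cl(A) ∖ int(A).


int(A) = ∅, cl(A) = {i}, ∂A = {i}.

Closed sets in (X, τ) are complements of opens:
  closed(X, τ) = {∅, {i}, {f, i}, {g, i}, {h, i}, {f, g, i}, {f, h, i}, {g, h, i}, {f, g, h, i}}.
int(A) = ⋃ {U ∈ τ : U ⊆ A}. Opens contained in A: ∅.
Taking the union of these: int(A) = ∅.
cl(A) = ⋂ {C closed : A ⊆ C}. Closed sets containing A: {i}, {f, i}, {g, i}, {h, i}, {f, g, i}, {f, h, i}, {g, h, i}, {f, g, h, i}.
Intersecting these: cl(A) = {i}.
∂A = cl(A) ∖ int(A) = {i} ∖ ∅ = {i}.


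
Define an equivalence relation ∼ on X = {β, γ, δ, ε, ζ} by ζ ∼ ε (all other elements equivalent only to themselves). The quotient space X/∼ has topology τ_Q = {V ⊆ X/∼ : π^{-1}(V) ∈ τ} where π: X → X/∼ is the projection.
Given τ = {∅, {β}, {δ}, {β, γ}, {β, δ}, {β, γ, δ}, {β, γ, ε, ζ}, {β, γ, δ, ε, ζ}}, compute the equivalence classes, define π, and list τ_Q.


X/∼ = {[β], [γ], [δ], [ε=ζ]}; |τ_Q| = 8.

Equivalence classes: [β], [γ], [δ], [ε=ζ].
Quotient map π: X → X/∼ sends β ↦ [β], γ ↦ [γ], δ ↦ [δ], ε ↦ [ε=ζ], ζ ↦ [ε=ζ].
For each subset V ⊆ X/∼, compute π^{-1}(V) ⊆ X and check whether π^{-1}(V) ∈ τ. V is open in τ_Q iff π^{-1}(V) ∈ τ.
  V = {}: π^{-1}(V) = ∅ ∈ τ ✓.
  V = {[β]}: π^{-1}(V) = {β} ∈ τ ✓.
  V = {[γ]}: π^{-1}(V) = {γ} ∉ τ ✗.
  V = {[β], [γ]}: π^{-1}(V) = {β, γ} ∈ τ ✓.
  V = {[δ]}: π^{-1}(V) = {δ} ∈ τ ✓.
  V = {[β], [δ]}: π^{-1}(V) = {β, δ} ∈ τ ✓.
  V = {[γ], [δ]}: π^{-1}(V) = {γ, δ} ∉ τ ✗.
  V = {[β], [γ], [δ]}: π^{-1}(V) = {β, γ, δ} ∈ τ ✓.
  V = {[ε=ζ]}: π^{-1}(V) = {ε, ζ} ∉ τ ✗.
  V = {[β], [ε=ζ]}: π^{-1}(V) = {β, ε, ζ} ∉ τ ✗.
  V = {[γ], [ε=ζ]}: π^{-1}(V) = {γ, ε, ζ} ∉ τ ✗.
  V = {[β], [γ], [ε=ζ]}: π^{-1}(V) = {β, γ, ε, ζ} ∈ τ ✓.
  V = {[δ], [ε=ζ]}: π^{-1}(V) = {δ, ε, ζ} ∉ τ ✗.
  V = {[β], [δ], [ε=ζ]}: π^{-1}(V) = {β, δ, ε, ζ} ∉ τ ✗.
  V = {[γ], [δ], [ε=ζ]}: π^{-1}(V) = {γ, δ, ε, ζ} ∉ τ ✗.
  V = {[β], [γ], [δ], [ε=ζ]}: π^{-1}(V) = {β, γ, δ, ε, ζ} ∈ τ ✓.
Open sets in the quotient: τ_Q = {{}, {[β]}, {[β], [γ]}, {[δ]}, {[β], [δ]}, {[β], [γ], [δ]}, {[β], [γ], [ε=ζ]}, {[β], [γ], [δ], [ε=ζ]}} (8 elements).


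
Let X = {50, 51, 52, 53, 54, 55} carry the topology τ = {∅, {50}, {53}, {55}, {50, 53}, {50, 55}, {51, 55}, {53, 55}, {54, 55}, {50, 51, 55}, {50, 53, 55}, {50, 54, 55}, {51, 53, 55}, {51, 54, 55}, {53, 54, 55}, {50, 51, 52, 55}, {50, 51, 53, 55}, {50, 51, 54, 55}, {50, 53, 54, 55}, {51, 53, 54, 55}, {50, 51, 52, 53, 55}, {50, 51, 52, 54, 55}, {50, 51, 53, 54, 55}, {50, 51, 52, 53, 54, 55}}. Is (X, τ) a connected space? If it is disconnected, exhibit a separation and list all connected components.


(X, τ) is disconnected; components = [{53}, {50, 51, 52, 54, 55}].

Find clopen sets (U ∈ τ with X ∖ U ∈ τ):
  U = ∅, X ∖ U = {50, 51, 52, 53, 54, 55} — both open, so U is clopen.
  U = {53}, X ∖ U = {50, 51, 52, 54, 55} — both open, so U is clopen.
  U = {50, 51, 52, 54, 55}, X ∖ U = {53} — both open, so U is clopen.
  U = {50, 51, 52, 53, 54, 55}, X ∖ U = ∅ — both open, so U is clopen.
Nontrivial clopen(s) exist: e.g. {53}. So (X, τ) is disconnected.
Compute connected components by grouping points that agree on all clopens:
  component: {53}
  component: {50, 51, 52, 54, 55}


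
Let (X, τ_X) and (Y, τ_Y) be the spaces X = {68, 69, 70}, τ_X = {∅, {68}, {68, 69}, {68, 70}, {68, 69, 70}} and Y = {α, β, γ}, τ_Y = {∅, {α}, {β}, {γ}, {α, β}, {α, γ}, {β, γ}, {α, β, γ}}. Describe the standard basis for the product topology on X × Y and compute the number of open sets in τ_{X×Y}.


Basis B = {∅ × ∅, {68} × {α}, {68} × {β}, {68} × {γ}, {68} × {α, β}, {68} × {α, γ}, {68, 69} × {α}, {68, 70} × {α}, {68} × {β, γ}, {68, 69} × {β}, {68, 70} × {β}, {68, 69} × {γ}, {68, 70} × {γ}, {68} × {α, β, γ}, {68, 69, 70} × {α}, {68, 69, 70} × {β}, {68, 69, 70} × {γ}, {68, 69} × {α, β}, {68, 70} × {α, β}, {68, 69} × {α, γ}, {68, 70} × {α, γ}, {68, 69} × {β, γ}, {68, 70} × {β, γ}, {68, 69} × {α, β, γ}, {68, 70} × {α, β, γ}, {68, 69, 70} × {α, β}, {68, 69, 70} × {α, γ}, {68, 69, 70} × {β, γ}, {68, 69, 70} × {α, β, γ}}; |τ_{X×Y}| = 125.

Enumerate products U × V with U ∈ τ_X, V ∈ τ_Y (deduplicated):
  ∅ × ∅ = {} (∅)
  {68} × {α} = {(68,α)}
  {68} × {β} = {(68,β)}
  {68} × {γ} = {(68,γ)}
  {68} × {α, β} = {(68,α), (68,β)}
  {68} × {α, γ} = {(68,α), (68,γ)}
  {68, 69} × {α} = {(68,α), (69,α)}
  {68, 70} × {α} = {(68,α), (70,α)}
  {68} × {β, γ} = {(68,β), (68,γ)}
  {68, 69} × {β} = {(68,β), (69,β)}
  {68, 70} × {β} = {(68,β), (70,β)}
  {68, 69} × {γ} = {(68,γ), (69,γ)}
  {68, 70} × {γ} = {(68,γ), (70,γ)}
  {68} × {α, β, γ} = {(68,α), (68,β), (68,γ)}
  {68, 69, 70} × {α} = {(68,α), (69,α), (70,α)}
  {68, 69, 70} × {β} = {(68,β), (69,β), (70,β)}
  {68, 69, 70} × {γ} = {(68,γ), (69,γ), (70,γ)}
  {68, 69} × {α, β} = {(68,α), (68,β), (69,α), (69,β)}
  {68, 70} × {α, β} = {(68,α), (68,β), (70,α), (70,β)}
  {68, 69} × {α, γ} = {(68,α), (68,γ), (69,α), (69,γ)}
  {68, 70} × {α, γ} = {(68,α), (68,γ), (70,α), (70,γ)}
  {68, 69} × {β, γ} = {(68,β), (68,γ), (69,β), (69,γ)}
  {68, 70} × {β, γ} = {(68,β), (68,γ), (70,β), (70,γ)}
  {68, 69} × {α, β, γ} = {(68,α), (68,β), (68,γ), (69,α), (69,β), (69,γ)}
  {68, 70} × {α, β, γ} = {(68,α), (68,β), (68,γ), (70,α), (70,β), (70,γ)}
  {68, 69, 70} × {α, β} = {(68,α), (68,β), (69,α), (69,β), (70,α), (70,β)}
  {68, 69, 70} × {α, γ} = {(68,α), (68,γ), (69,α), (69,γ), (70,α), (70,γ)}
  {68, 69, 70} × {β, γ} = {(68,β), (68,γ), (69,β), (69,γ), (70,β), (70,γ)}
  {68, 69, 70} × {α, β, γ} = {(68,α), (68,β), (68,γ), (69,α), (69,β), (69,γ), (70,α), (70,β), (70,γ)}
These 29 distinct sets form the basis B.
Close under arbitrary unions to get τ_{X×Y}; counting gives |τ_{X×Y}| = 125.


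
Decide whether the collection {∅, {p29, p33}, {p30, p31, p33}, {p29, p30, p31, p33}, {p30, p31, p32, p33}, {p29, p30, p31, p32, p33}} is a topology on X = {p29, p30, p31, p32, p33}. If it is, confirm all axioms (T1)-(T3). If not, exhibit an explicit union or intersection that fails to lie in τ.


τ is NOT a topology on X.

Axiom (T1): ∅ ∈ τ? Yes; X ∈ τ? Yes.
Axiom (T2/T3): check pairwise unions and intersections of members of τ.
Counterexample for (T3): {p29, p33} ∩ {p30, p31, p33} = {p33} ∉ τ. Therefore τ is NOT a topology.


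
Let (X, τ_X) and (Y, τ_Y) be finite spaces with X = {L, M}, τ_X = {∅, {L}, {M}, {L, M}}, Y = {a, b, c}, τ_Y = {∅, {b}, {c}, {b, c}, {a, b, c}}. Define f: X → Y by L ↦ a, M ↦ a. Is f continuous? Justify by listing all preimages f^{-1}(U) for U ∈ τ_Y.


f IS continuous.

Compute f^{-1}(U) for each U ∈ τ_Y:
  U = ∅: f^{-1}(U) = ∅ ∈ τ_X ✓.
  U = {b}: f^{-1}(U) = ∅ ∈ τ_X ✓.
  U = {c}: f^{-1}(U) = ∅ ∈ τ_X ✓.
  U = {b, c}: f^{-1}(U) = ∅ ∈ τ_X ✓.
  U = {a, b, c}: f^{-1}(U) = {L, M} ∈ τ_X ✓.
Every preimage lies in τ_X, so f IS continuous.


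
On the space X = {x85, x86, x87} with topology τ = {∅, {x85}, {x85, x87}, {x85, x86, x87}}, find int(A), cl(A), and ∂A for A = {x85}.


int(A) = {x85}, cl(A) = {x85, x86, x87}, ∂A = {x86, x87}.

Closed sets in (X, τ) are complements of opens:
  closed(X, τ) = {∅, {x86}, {x86, x87}, {x85, x86, x87}}.
int(A) = ⋃ {U ∈ τ : U ⊆ A}. Opens contained in A: ∅, {x85}.
Taking the union of these: int(A) = {x85}.
cl(A) = ⋂ {C closed : A ⊆ C}. Closed sets containing A: {x85, x86, x87}.
Intersecting these: cl(A) = {x85, x86, x87}.
∂A = cl(A) ∖ int(A) = {x85, x86, x87} ∖ {x85} = {x86, x87}.


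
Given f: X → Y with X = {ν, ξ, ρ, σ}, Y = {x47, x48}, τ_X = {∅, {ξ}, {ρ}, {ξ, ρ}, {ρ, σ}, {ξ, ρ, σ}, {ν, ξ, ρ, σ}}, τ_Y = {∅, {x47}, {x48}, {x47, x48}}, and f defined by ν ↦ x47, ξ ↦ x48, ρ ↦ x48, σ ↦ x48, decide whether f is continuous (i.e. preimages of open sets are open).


f is NOT continuous.

Compute f^{-1}(U) for each U ∈ τ_Y:
  U = ∅: f^{-1}(U) = ∅ ∈ τ_X ✓.
  U = {x47}: f^{-1}(U) = {ν} ∉ τ_X ✗.
  U = {x48}: f^{-1}(U) = {ξ, ρ, σ} ∈ τ_X ✓.
  U = {x47, x48}: f^{-1}(U) = {ν, ξ, ρ, σ} ∈ τ_X ✓.
Found U = {x47} with f^{-1}(U) = {ν} not in τ_X. Therefore f is NOT continuous.


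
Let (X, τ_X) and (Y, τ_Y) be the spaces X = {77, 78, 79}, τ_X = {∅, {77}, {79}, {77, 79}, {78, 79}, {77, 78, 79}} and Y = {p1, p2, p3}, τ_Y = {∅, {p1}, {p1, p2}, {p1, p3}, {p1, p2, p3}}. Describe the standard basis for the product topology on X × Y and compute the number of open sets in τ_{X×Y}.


Basis B = {∅ × ∅, {77} × {p1}, {79} × {p1}, {77} × {p1, p2}, {77} × {p1, p3}, {77, 79} × {p1}, {78, 79} × {p1}, {79} × {p1, p2}, {79} × {p1, p3}, {77} × {p1, p2, p3}, {77, 78, 79} × {p1}, {79} × {p1, p2, p3}, {77, 79} × {p1, p2}, {77, 79} × {p1, p3}, {78, 79} × {p1, p2}, {78, 79} × {p1, p3}, {77, 79} × {p1, p2, p3}, {77, 78, 79} × {p1, p2}, {77, 78, 79} × {p1, p3}, {78, 79} × {p1, p2, p3}, {77, 78, 79} × {p1, p2, p3}}; |τ_{X×Y}| = 70.

Enumerate products U × V with U ∈ τ_X, V ∈ τ_Y (deduplicated):
  ∅ × ∅ = {} (∅)
  {77} × {p1} = {(77,p1)}
  {79} × {p1} = {(79,p1)}
  {77} × {p1, p2} = {(77,p1), (77,p2)}
  {77} × {p1, p3} = {(77,p1), (77,p3)}
  {77, 79} × {p1} = {(77,p1), (79,p1)}
  {78, 79} × {p1} = {(78,p1), (79,p1)}
  {79} × {p1, p2} = {(79,p1), (79,p2)}
  {79} × {p1, p3} = {(79,p1), (79,p3)}
  {77} × {p1, p2, p3} = {(77,p1), (77,p2), (77,p3)}
  {77, 78, 79} × {p1} = {(77,p1), (78,p1), (79,p1)}
  {79} × {p1, p2, p3} = {(79,p1), (79,p2), (79,p3)}
  {77, 79} × {p1, p2} = {(77,p1), (77,p2), (79,p1), (79,p2)}
  {77, 79} × {p1, p3} = {(77,p1), (77,p3), (79,p1), (79,p3)}
  {78, 79} × {p1, p2} = {(78,p1), (78,p2), (79,p1), (79,p2)}
  {78, 79} × {p1, p3} = {(78,p1), (78,p3), (79,p1), (79,p3)}
  {77, 79} × {p1, p2, p3} = {(77,p1), (77,p2), (77,p3), (79,p1), (79,p2), (79,p3)}
  {77, 78, 79} × {p1, p2} = {(77,p1), (77,p2), (78,p1), (78,p2), (79,p1), (79,p2)}
  {77, 78, 79} × {p1, p3} = {(77,p1), (77,p3), (78,p1), (78,p3), (79,p1), (79,p3)}
  {78, 79} × {p1, p2, p3} = {(78,p1), (78,p2), (78,p3), (79,p1), (79,p2), (79,p3)}
  {77, 78, 79} × {p1, p2, p3} = {(77,p1), (77,p2), (77,p3), (78,p1), (78,p2), (78,p3), (79,p1), (79,p2), (79,p3)}
These 21 distinct sets form the basis B.
Close under arbitrary unions to get τ_{X×Y}; counting gives |τ_{X×Y}| = 70.


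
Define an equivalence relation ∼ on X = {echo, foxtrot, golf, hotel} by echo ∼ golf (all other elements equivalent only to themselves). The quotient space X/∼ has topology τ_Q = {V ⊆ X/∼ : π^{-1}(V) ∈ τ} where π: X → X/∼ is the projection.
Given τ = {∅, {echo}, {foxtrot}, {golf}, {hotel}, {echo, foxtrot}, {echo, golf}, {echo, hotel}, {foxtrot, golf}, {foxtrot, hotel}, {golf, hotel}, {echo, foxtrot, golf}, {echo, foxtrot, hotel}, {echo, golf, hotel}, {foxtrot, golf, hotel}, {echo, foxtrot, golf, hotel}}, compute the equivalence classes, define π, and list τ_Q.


X/∼ = {[echo=golf], [foxtrot], [hotel]}; |τ_Q| = 8.

Equivalence classes: [echo=golf], [foxtrot], [hotel].
Quotient map π: X → X/∼ sends echo ↦ [echo=golf], foxtrot ↦ [foxtrot], golf ↦ [echo=golf], hotel ↦ [hotel].
For each subset V ⊆ X/∼, compute π^{-1}(V) ⊆ X and check whether π^{-1}(V) ∈ τ. V is open in τ_Q iff π^{-1}(V) ∈ τ.
  V = {}: π^{-1}(V) = ∅ ∈ τ ✓.
  V = {[echo=golf]}: π^{-1}(V) = {echo, golf} ∈ τ ✓.
  V = {[foxtrot]}: π^{-1}(V) = {foxtrot} ∈ τ ✓.
  V = {[echo=golf], [foxtrot]}: π^{-1}(V) = {echo, foxtrot, golf} ∈ τ ✓.
  V = {[hotel]}: π^{-1}(V) = {hotel} ∈ τ ✓.
  V = {[echo=golf], [hotel]}: π^{-1}(V) = {echo, golf, hotel} ∈ τ ✓.
  V = {[foxtrot], [hotel]}: π^{-1}(V) = {foxtrot, hotel} ∈ τ ✓.
  V = {[echo=golf], [foxtrot], [hotel]}: π^{-1}(V) = {echo, foxtrot, golf, hotel} ∈ τ ✓.
Open sets in the quotient: τ_Q = {{}, {[echo=golf]}, {[foxtrot]}, {[echo=golf], [foxtrot]}, {[hotel]}, {[echo=golf], [hotel]}, {[foxtrot], [hotel]}, {[echo=golf], [foxtrot], [hotel]}} (8 elements).


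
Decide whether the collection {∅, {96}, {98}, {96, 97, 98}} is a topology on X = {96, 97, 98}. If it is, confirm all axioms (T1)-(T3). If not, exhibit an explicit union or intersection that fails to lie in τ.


τ is NOT a topology on X.

Axiom (T1): ∅ ∈ τ? Yes; X ∈ τ? Yes.
Axiom (T2/T3): check pairwise unions and intersections of members of τ.
Counterexample for (T2): {96} ∪ {98} = {96, 98} ∉ τ. Therefore τ is NOT a topology.


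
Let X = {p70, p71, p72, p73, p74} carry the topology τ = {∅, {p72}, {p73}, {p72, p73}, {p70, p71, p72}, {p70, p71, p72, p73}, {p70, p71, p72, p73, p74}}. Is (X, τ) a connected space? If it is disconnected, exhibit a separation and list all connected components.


(X, τ) is connected.

Find clopen sets (U ∈ τ with X ∖ U ∈ τ):
  U = ∅, X ∖ U = {p70, p71, p72, p73, p74} — both open, so U is clopen.
  U = {p70, p71, p72, p73, p74}, X ∖ U = ∅ — both open, so U is clopen.
Only trivial clopens (∅ and X) exist, so (X, τ) is connected.
Compute connected components by grouping points that agree on all clopens:
  component: {p70, p71, p72, p73, p74}


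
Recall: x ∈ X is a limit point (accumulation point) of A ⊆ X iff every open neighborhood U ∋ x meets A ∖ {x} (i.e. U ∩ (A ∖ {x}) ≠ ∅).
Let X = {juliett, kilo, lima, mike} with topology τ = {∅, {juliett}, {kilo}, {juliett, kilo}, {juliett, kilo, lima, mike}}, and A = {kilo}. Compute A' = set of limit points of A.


A' = {lima, mike}

For each x ∈ X, list the open sets U ∈ τ with x ∈ U, then check whether U ∩ (A ∖ {x}) ≠ ∅ for every such U.
  x = juliett: open {juliett} ∋ x has {juliett} ∩ (A ∖ {juliett}) = ∅, so x is NOT a limit point.
  x = kilo: open {kilo} ∋ x has {kilo} ∩ (A ∖ {kilo}) = ∅, so x is NOT a limit point.
  x = lima: opens ∋ x are {juliett, kilo, lima, mike}; each meets A ∖ {lima}, so x IS a limit point.
  x = mike: opens ∋ x are {juliett, kilo, lima, mike}; each meets A ∖ {mike}, so x IS a limit point.
Collecting: A' = {lima, mike}.


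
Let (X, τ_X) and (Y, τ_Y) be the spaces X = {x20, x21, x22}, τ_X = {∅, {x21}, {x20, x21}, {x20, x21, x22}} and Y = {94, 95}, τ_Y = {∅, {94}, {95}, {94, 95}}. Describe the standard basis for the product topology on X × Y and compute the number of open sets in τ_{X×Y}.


Basis B = {∅ × ∅, {x21} × {94}, {x21} × {95}, {x20, x21} × {94}, {x20, x21} × {95}, {x21} × {94, 95}, {x20, x21, x22} × {94}, {x20, x21, x22} × {95}, {x20, x21} × {94, 95}, {x20, x21, x22} × {94, 95}}; |τ_{X×Y}| = 16.

Enumerate products U × V with U ∈ τ_X, V ∈ τ_Y (deduplicated):
  ∅ × ∅ = {} (∅)
  {x21} × {94} = {(x21,94)}
  {x21} × {95} = {(x21,95)}
  {x20, x21} × {94} = {(x20,94), (x21,94)}
  {x20, x21} × {95} = {(x20,95), (x21,95)}
  {x21} × {94, 95} = {(x21,94), (x21,95)}
  {x20, x21, x22} × {94} = {(x20,94), (x21,94), (x22,94)}
  {x20, x21, x22} × {95} = {(x20,95), (x21,95), (x22,95)}
  {x20, x21} × {94, 95} = {(x20,94), (x20,95), (x21,94), (x21,95)}
  {x20, x21, x22} × {94, 95} = {(x20,94), (x20,95), (x21,94), (x21,95), (x22,94), (x22,95)}
These 10 distinct sets form the basis B.
Close under arbitrary unions to get τ_{X×Y}; counting gives |τ_{X×Y}| = 16.


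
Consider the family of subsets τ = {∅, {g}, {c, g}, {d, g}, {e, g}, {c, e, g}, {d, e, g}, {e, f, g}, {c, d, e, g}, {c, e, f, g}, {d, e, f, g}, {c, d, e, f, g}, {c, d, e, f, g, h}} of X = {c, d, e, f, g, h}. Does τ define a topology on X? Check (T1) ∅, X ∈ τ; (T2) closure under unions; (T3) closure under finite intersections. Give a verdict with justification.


τ is NOT a topology on X.

Axiom (T1): ∅ ∈ τ? Yes; X ∈ τ? Yes.
Axiom (T2/T3): check pairwise unions and intersections of members of τ.
Counterexample for (T2): {c, g} ∪ {d, g} = {c, d, g} ∉ τ. Therefore τ is NOT a topology.


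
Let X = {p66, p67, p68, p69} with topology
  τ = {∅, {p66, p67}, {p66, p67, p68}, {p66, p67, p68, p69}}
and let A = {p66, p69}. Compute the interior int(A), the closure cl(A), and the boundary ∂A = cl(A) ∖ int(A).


int(A) = ∅, cl(A) = {p66, p67, p68, p69}, ∂A = {p66, p67, p68, p69}.

Closed sets in (X, τ) are complements of opens:
  closed(X, τ) = {∅, {p69}, {p68, p69}, {p66, p67, p68, p69}}.
int(A) = ⋃ {U ∈ τ : U ⊆ A}. Opens contained in A: ∅.
Taking the union of these: int(A) = ∅.
cl(A) = ⋂ {C closed : A ⊆ C}. Closed sets containing A: {p66, p67, p68, p69}.
Intersecting these: cl(A) = {p66, p67, p68, p69}.
∂A = cl(A) ∖ int(A) = {p66, p67, p68, p69} ∖ ∅ = {p66, p67, p68, p69}.
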